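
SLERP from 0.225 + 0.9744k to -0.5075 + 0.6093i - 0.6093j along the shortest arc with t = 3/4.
0.5341 - 0.5444i + 0.5444j + 0.3493k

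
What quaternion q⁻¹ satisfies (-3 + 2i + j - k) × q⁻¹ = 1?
-0.2 - 0.1333i - 0.0667j + 0.0667k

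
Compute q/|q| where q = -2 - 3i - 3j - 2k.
-0.3922 - 0.5883i - 0.5883j - 0.3922k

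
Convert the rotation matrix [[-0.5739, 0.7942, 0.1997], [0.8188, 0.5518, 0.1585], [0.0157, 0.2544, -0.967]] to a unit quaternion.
0.0523 + 0.4586i + 0.8793j + 0.1174k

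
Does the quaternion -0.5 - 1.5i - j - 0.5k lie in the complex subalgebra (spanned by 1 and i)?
No. The quaternion -0.5 - 1.5i - j - 0.5k has j-coefficient y = -1 and k-coefficient z = -0.5, not both zero, so it does not lie in the complex subalgebra spanned by 1 and i.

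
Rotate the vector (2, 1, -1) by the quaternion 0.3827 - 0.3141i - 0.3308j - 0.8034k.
(-0.448, -2.074, 1.223)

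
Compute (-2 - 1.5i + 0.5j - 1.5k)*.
-2 + 1.5i - 0.5j + 1.5k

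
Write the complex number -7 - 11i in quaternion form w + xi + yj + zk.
-7 - 11i + 0j + 0k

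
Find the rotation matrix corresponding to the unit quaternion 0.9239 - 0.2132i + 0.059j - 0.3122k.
[[0.7981, 0.5517, 0.2421], [-0.602, 0.7142, 0.3571], [0.0241, -0.4308, 0.9021]]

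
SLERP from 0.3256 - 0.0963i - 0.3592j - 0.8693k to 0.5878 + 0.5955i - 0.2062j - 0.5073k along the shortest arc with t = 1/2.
0.5029 + 0.2749i - 0.3113j - 0.758k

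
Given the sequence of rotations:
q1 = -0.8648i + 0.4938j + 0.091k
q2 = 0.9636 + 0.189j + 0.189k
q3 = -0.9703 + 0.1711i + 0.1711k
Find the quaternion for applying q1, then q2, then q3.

q2 · q1 = -0.1105 - 0.9095i + 0.3124j + 0.2511k
q3 · q2 · q1 = 0.2199 + 0.8101i - 0.5017j - 0.2091k
0.2199 + 0.8101i - 0.5017j - 0.2091k


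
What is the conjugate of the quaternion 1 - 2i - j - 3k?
1 + 2i + j + 3k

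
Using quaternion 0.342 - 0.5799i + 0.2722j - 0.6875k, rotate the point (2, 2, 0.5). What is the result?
(0.614, -2.796, -0.23)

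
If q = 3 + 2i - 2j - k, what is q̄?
3 - 2i + 2j + k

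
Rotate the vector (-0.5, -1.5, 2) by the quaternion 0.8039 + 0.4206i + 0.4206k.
(1.399, -2.129, 0.101)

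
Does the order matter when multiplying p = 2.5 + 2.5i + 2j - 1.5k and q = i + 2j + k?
Yes: pq = -5 + 7.5i + j + 5.5k ≠ -5 - 2.5i + 9j - 0.5k = qp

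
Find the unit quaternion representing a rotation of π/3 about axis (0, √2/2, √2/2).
0.866 + 0.3536j + 0.3536k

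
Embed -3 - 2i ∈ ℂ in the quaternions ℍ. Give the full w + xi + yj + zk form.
-3 - 2i + 0j + 0k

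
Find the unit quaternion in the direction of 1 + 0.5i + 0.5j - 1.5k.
0.5164 + 0.2582i + 0.2582j - 0.7746k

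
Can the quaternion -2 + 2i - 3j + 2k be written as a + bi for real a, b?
No. The quaternion -2 + 2i - 3j + 2k has j-coefficient y = -3 and k-coefficient z = 2, not both zero, so it does not lie in the complex subalgebra spanned by 1 and i.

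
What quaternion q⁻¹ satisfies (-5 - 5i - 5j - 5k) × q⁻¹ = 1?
-0.05 + 0.05i + 0.05j + 0.05k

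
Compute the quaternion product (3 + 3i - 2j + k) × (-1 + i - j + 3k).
-11 - 5i - 9j + 7k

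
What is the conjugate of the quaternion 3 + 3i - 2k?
3 - 3i + 2k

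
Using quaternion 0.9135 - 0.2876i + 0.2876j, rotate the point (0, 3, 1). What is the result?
(0.029, 3.029, -0.907)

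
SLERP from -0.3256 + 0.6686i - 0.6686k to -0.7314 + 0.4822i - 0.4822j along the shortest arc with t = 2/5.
-0.5533 + 0.6677i - 0.2215j - 0.4461k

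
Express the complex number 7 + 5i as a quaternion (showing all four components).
7 + 5i + 0j + 0k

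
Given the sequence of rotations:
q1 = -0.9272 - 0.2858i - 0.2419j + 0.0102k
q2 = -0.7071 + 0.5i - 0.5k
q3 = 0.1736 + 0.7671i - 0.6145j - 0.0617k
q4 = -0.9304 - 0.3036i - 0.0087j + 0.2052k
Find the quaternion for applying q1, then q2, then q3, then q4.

q2 · q1 = 0.8036 - 0.3825i + 0.3088j + 0.3354k
q3 · q2 · q1 = 0.6434 + 0.363i - 0.6739j + 0.0105k
q4 · q3 · q2 · q1 = -0.4964 - 0.3949i + 0.6991j + 0.33k
-0.4964 - 0.3949i + 0.6991j + 0.33k


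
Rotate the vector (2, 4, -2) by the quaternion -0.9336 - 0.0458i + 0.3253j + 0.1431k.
(3.685, 3.21, 0.335)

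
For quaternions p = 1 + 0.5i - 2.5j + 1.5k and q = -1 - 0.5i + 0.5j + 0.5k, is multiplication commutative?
No: pq = -0.25 - 3i + 2j - 2k ≠ -0.25 + i + 4j = qp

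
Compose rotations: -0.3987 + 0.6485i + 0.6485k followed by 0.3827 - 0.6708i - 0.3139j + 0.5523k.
-0.0757 + 0.3121i + 0.9183j + 0.2315k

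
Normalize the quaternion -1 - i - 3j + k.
-0.2887 - 0.2887i - 0.866j + 0.2887k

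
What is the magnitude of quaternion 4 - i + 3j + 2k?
√30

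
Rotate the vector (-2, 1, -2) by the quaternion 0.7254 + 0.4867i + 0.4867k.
(-2.706, 0.052, -1.294)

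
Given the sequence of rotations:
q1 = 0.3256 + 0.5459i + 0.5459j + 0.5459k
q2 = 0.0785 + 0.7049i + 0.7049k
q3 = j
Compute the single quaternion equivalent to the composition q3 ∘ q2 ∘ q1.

q2 · q1 = -0.7441 - 0.1124i + 0.0429j + 0.6572k
q3 · q2 · q1 = -0.0429 + 0.6572i - 0.7441j + 0.1124k
-0.0429 + 0.6572i - 0.7441j + 0.1124k


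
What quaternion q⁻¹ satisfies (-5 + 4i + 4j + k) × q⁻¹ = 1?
-0.0862 - 0.069i - 0.069j - 0.0172k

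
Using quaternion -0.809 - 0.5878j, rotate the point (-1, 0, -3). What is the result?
(-3.162, 0, 0.024)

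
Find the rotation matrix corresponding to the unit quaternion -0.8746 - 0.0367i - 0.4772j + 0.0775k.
[[0.5325, 0.1706, 0.829], [-0.1005, 0.9853, -0.1382], [-0.8404, -0.0098, 0.5419]]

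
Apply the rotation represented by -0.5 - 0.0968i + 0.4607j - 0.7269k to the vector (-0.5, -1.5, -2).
(2.105, 1.328, -0.555)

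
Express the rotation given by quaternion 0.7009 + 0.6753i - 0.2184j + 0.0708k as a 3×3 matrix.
[[0.8946, -0.3942, -0.2105], [-0.1957, 0.0779, -0.9776], [0.4018, 0.9157, -0.0075]]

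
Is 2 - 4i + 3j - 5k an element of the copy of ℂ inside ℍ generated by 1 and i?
No. The quaternion 2 - 4i + 3j - 5k has j-coefficient y = 3 and k-coefficient z = -5, not both zero, so it does not lie in the complex subalgebra spanned by 1 and i.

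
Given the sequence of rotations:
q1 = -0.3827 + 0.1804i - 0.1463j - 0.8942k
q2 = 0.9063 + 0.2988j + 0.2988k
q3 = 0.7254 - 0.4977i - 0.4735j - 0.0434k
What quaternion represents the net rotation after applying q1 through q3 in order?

q2 · q1 = -0.0359 - 0.06i - 0.193j - 0.9787k
q3 · q2 · q1 = -0.1898 + 0.4294i - 0.6075j - 0.6407k
-0.1898 + 0.4294i - 0.6075j - 0.6407k


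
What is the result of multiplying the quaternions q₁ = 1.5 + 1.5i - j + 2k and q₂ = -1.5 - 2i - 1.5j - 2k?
3.25 - 0.25i - 1.75j - 10.25k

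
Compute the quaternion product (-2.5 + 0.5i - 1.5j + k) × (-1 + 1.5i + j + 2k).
1.25 - 8.25i - 0.5j - 3.25k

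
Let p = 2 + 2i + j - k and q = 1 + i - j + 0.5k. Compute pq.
1.5 + 3.5i - 3j - 3k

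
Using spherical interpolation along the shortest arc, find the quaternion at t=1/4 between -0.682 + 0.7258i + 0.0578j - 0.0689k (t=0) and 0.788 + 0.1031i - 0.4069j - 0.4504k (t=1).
-0.8019 + 0.5666i + 0.1715j + 0.0804k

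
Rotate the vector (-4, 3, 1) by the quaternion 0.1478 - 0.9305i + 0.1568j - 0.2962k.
(-3.117, -1.022, -3.904)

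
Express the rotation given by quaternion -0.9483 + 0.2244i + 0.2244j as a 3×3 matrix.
[[0.8993, 0.1007, -0.4256], [0.1007, 0.8993, 0.4256], [0.4256, -0.4256, 0.7986]]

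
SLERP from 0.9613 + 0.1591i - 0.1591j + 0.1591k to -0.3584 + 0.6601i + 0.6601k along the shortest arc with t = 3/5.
0.8015 - 0.4183i - 0.0872j - 0.4183k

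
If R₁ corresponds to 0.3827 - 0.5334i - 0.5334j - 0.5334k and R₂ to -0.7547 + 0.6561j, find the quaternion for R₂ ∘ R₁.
0.0611 + 0.0526i + 0.6536j + 0.7525k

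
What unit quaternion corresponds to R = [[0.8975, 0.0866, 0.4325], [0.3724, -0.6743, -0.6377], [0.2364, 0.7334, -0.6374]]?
0.3827 + 0.8957i + 0.1281j + 0.1867k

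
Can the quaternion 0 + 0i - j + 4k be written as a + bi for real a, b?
No. The quaternion -j + 4k has j-coefficient y = -1 and k-coefficient z = 4, not both zero, so it does not lie in the complex subalgebra spanned by 1 and i.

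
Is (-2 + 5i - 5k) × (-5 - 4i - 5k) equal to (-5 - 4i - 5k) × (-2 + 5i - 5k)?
No: pq = 5 - 17i + 45j + 35k ≠ 5 - 17i - 45j + 35k = qp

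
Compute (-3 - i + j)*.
-3 + i - j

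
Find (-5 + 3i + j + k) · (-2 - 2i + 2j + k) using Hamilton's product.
13 + 3i - 17j + k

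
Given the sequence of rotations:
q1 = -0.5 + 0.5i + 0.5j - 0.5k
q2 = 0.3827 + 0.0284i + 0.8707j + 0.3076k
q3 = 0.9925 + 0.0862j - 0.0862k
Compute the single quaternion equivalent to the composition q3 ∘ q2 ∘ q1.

q2 · q1 = -0.4871 - 0.412i - 0.076j - 0.7663k
q3 · q2 · q1 = -0.543 - 0.4815i - 0.0819j - 0.6831k
-0.543 - 0.4815i - 0.0819j - 0.6831k


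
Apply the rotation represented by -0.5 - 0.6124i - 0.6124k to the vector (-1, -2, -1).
(0.225, 1, -2.225)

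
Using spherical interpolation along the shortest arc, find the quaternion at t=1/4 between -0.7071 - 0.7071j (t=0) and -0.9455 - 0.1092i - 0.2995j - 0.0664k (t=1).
-0.7856 - 0.0284i - 0.6178j - 0.0173k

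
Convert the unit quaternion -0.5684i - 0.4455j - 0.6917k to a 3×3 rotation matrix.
[[-0.3538, 0.5064, 0.7863], [0.5064, -0.6031, 0.6163], [0.7863, 0.6163, -0.0431]]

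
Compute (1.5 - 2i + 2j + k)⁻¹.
0.1333 + 0.1778i - 0.1778j - 0.0889k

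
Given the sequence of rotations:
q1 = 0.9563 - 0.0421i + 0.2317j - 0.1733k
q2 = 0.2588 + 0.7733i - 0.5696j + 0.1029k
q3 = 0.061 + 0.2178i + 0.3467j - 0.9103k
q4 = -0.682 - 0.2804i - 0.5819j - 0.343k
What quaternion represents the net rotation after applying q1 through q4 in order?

q2 · q1 = 0.4299 + 0.8035i - 0.3551j + 0.2087k
q3 · q2 · q1 = 0.1643 - 0.1082i - 0.6495j - 0.7345k
q4 · q3 · q2 · q1 = -0.7723 + 0.2323i + 0.1785j + 0.5637k
-0.7723 + 0.2323i + 0.1785j + 0.5637k


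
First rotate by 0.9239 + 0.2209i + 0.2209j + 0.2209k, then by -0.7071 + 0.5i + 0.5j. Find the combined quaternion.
-0.8742 + 0.4162i + 0.1953j - 0.1562k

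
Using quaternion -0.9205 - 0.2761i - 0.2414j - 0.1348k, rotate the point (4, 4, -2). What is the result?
(1.891, 5.657, -0.648)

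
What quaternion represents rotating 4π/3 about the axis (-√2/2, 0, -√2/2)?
-0.5 - 0.6124i - 0.6124k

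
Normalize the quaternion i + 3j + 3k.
0.2294i + 0.6882j + 0.6882k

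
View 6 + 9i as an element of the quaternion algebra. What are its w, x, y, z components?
6 + 9i + 0j + 0k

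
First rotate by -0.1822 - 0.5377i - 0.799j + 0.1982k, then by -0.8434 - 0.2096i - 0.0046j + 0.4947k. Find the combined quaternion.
-0.0608 + 0.886i + 0.4503j - 0.0923k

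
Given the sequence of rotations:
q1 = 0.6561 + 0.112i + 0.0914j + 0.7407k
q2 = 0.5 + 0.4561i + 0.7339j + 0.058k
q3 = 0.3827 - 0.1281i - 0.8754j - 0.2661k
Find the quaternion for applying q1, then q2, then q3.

q2 · q1 = 0.1669 + 0.8935i + 0.1959j + 0.3679k
q3 · q2 · q1 = 0.4477 + 0.0506i - 0.2618j + 0.8535k
0.4477 + 0.0506i - 0.2618j + 0.8535k


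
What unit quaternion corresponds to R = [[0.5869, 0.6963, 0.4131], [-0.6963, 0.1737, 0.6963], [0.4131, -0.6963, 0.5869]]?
0.7661 - 0.4545i - 0.4545k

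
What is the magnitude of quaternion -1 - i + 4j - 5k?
√43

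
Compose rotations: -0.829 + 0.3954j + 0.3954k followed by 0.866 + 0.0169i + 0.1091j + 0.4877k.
-0.9539 - 0.1637i + 0.2453j - 0.0552k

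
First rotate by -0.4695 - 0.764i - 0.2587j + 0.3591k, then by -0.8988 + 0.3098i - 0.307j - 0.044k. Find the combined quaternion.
0.5951 + 0.4196i + 0.299j - 0.6168k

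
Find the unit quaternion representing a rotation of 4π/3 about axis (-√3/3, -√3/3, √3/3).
-0.5 - 0.5i - 0.5j + 0.5k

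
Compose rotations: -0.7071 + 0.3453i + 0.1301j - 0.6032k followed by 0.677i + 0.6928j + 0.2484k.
-0.1741 - 0.9289i + 0.0043j - 0.3268k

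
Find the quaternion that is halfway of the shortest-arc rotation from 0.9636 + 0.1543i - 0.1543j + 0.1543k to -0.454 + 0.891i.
0.8792 - 0.4569i - 0.0957j + 0.0957k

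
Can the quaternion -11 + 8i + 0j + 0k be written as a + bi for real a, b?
Yes. The quaternion -11 + 8i has j- and k-coefficients y = z = 0, so it lies in the complex subalgebra spanned by 1 and i.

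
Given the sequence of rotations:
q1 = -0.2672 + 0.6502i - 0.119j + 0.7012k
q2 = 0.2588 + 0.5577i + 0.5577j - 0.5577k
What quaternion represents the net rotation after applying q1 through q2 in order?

q2 · q1 = 0.0257 + 0.3439i - 0.9335j - 0.0985k
0.0257 + 0.3439i - 0.9335j - 0.0985k


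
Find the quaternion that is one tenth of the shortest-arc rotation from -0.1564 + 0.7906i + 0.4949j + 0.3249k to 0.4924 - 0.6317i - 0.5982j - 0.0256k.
-0.1931 + 0.7829i + 0.5112j + 0.2974k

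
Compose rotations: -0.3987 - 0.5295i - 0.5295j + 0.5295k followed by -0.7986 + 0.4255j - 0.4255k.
0.769 + 0.4229i + 0.4785j - 0.0279k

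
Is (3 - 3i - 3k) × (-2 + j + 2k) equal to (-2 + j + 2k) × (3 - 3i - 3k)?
No: pq = 9i + 9j + 9k ≠ 3i - 3j + 15k = qp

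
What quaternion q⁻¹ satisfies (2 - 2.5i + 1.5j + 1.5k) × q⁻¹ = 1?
0.1356 + 0.1695i - 0.1017j - 0.1017k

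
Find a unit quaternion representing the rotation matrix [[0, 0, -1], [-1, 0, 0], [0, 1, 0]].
-0.5 - 0.5i + 0.5j + 0.5k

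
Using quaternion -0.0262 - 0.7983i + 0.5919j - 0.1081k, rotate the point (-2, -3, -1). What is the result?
(2.159, 2.942, 0.826)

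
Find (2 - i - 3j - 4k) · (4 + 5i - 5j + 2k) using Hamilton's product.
6 - 20i - 40j + 8k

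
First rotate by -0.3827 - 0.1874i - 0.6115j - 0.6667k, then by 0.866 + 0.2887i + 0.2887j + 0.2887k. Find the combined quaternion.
0.0917 - 0.2887i - 0.5017j - 0.8103k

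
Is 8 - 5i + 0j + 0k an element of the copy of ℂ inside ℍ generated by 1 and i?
Yes. The quaternion 8 - 5i has j- and k-coefficients y = z = 0, so it lies in the complex subalgebra spanned by 1 and i.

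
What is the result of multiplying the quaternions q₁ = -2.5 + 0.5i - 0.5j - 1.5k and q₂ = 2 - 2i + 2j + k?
-1.5 + 8.5i - 3.5j - 5.5k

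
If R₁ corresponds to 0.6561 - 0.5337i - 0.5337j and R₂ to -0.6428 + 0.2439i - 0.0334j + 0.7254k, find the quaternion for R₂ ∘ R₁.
-0.3094 + 0.8902i - 0.066j + 0.3279k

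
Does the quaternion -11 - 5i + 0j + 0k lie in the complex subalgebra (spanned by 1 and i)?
Yes. The quaternion -11 - 5i has j- and k-coefficients y = z = 0, so it lies in the complex subalgebra spanned by 1 and i.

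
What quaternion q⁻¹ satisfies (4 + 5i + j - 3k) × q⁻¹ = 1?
0.0784 - 0.098i - 0.0196j + 0.0588k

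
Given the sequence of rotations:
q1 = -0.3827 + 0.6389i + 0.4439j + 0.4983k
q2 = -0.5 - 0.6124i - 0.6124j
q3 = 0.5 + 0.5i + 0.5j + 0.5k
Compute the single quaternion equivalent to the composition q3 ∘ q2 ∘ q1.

q2 · q1 = 0.8545 - 0.3902i + 0.3176j - 0.1297k
q3 · q2 · q1 = 0.5284 + 0.0085i + 0.4558j + 0.7163k
0.5284 + 0.0085i + 0.4558j + 0.7163k


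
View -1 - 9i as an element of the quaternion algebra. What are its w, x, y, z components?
-1 - 9i + 0j + 0k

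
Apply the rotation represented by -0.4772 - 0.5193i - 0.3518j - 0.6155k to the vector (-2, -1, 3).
(3.158, -1.796, -0.896)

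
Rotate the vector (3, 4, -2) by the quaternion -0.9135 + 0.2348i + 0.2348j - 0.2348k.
(2.142, 4.098, -2.76)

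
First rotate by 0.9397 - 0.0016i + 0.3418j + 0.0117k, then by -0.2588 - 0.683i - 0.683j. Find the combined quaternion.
-0.0108 - 0.6494i - 0.7223j - 0.2376k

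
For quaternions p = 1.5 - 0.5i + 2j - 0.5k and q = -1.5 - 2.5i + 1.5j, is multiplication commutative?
No: pq = -6.5 - 2.25i + 0.5j + 5k ≠ -6.5 - 3.75i - 2j - 3.5k = qp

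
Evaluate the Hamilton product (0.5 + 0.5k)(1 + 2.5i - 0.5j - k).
1 + 1.5i + j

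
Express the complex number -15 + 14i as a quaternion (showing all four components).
-15 + 14i + 0j + 0k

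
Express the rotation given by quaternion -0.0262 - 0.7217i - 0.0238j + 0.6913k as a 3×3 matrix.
[[0.0431, 0.0706, -0.9966], [-0.0019, -0.9975, -0.0707], [-0.9991, 0.0049, -0.0428]]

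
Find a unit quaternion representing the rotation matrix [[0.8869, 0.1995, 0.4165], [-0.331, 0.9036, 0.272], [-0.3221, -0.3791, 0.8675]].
0.9563 - 0.1702i + 0.1931j - 0.1387k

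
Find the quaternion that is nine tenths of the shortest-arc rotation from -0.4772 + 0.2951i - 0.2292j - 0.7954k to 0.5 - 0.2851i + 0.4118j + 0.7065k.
-0.4987 + 0.2866i - 0.3942j - 0.7168k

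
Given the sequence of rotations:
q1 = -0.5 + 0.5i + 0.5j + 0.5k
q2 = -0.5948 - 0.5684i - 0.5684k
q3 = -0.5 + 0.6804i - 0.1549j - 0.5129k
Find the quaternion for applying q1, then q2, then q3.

q2 · q1 = 0.8658 + 0.271i - 0.2974j - 0.2974k
q3 · q2 · q1 = -0.8159 + 0.3471i + 0.0779j - 0.4557k
-0.8159 + 0.3471i + 0.0779j - 0.4557k


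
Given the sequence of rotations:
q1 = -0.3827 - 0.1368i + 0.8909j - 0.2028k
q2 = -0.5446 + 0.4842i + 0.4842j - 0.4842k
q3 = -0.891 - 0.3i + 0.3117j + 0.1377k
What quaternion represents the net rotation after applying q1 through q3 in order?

q2 · q1 = -0.2549 + 0.2224i - 0.5061j + 0.7934k
q3 · q2 · q1 = 0.3423 + 0.1953i + 0.6401j - 0.6595k
0.3423 + 0.1953i + 0.6401j - 0.6595k


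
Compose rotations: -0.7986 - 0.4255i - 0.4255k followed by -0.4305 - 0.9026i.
-0.0403 + 0.904i - 0.3841j + 0.1832k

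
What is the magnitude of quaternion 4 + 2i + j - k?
√22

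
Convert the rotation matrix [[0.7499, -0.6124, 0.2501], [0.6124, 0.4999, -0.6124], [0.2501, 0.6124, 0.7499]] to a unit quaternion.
0.866 + 0.3536i + 0.3536k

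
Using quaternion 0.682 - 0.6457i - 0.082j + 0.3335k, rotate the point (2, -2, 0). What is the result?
(2.226, 1.234, 1.233)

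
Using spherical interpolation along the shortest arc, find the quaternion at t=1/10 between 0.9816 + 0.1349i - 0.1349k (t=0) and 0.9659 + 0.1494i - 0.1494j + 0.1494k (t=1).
0.9847 + 0.137i - 0.0152j - 0.1066k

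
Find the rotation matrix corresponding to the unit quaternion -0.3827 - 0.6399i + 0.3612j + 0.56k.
[[0.1119, -0.0336, -0.9932], [-0.8909, -0.4461, -0.0852], [-0.4402, 0.8943, -0.0799]]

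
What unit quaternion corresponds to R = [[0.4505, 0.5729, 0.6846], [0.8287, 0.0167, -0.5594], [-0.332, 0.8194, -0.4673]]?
0.5 + 0.6894i + 0.5083j + 0.1279k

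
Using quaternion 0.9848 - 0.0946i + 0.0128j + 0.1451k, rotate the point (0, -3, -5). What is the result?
(0.876, -3.77, -4.361)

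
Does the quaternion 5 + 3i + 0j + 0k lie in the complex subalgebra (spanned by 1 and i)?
Yes. The quaternion 5 + 3i has j- and k-coefficients y = z = 0, so it lies in the complex subalgebra spanned by 1 and i.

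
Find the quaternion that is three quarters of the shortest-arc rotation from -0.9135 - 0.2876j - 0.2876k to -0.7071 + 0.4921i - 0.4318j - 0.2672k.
-0.7828 + 0.3778i - 0.407j - 0.2807k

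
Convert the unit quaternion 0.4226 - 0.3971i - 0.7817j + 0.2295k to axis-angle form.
axis = (-0.4381, -0.8625, 0.2532), θ = 130°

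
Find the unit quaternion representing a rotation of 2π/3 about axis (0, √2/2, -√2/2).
0.5 + 0.6124j - 0.6124k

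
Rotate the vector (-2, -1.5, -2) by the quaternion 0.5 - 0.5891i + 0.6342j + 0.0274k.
(-0.43, -0.265, 3.161)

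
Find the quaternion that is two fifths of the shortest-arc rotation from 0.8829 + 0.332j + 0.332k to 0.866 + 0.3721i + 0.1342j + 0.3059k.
0.8955 + 0.1527i + 0.2582j + 0.3287k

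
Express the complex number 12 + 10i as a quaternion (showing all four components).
12 + 10i + 0j + 0k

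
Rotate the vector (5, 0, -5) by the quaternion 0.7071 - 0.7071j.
(5, 0, 5)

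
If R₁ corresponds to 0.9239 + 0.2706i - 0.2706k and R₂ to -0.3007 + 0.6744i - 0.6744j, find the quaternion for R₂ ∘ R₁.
-0.4603 + 0.7242i - 0.4406j + 0.2639k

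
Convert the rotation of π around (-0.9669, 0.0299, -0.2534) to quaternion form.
-0.9669i + 0.0299j - 0.2534k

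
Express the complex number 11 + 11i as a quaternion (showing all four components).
11 + 11i + 0j + 0k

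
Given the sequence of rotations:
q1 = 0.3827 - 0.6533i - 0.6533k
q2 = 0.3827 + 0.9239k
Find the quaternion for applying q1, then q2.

q2 · q1 = 0.75 - 0.25i - 0.6036j + 0.1036k
0.75 - 0.25i - 0.6036j + 0.1036k


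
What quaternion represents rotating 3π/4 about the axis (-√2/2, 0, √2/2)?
0.3827 - 0.6533i + 0.6533k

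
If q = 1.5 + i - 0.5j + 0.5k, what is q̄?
1.5 - i + 0.5j - 0.5k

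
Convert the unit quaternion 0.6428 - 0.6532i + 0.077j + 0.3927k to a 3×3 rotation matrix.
[[0.6797, -0.6054, -0.414], [0.4043, -0.1618, 0.9002], [-0.612, -0.7793, 0.1348]]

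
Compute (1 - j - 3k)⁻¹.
0.0909 + 0.0909j + 0.2727k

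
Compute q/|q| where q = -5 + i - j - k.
-0.9449 + 0.189i - 0.189j - 0.189k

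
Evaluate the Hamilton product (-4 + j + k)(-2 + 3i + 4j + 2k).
2 - 14i - 15j - 13k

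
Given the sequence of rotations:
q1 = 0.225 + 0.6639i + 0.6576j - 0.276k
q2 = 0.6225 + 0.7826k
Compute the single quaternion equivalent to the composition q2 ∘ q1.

q2 · q1 = 0.3561 - 0.1014i + 0.9289j + 0.0043k
0.3561 - 0.1014i + 0.9289j + 0.0043k


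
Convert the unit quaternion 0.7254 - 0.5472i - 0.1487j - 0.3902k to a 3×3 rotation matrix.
[[0.6513, 0.7288, 0.2113], [-0.4034, 0.0966, 0.9099], [0.6428, -0.6778, 0.3569]]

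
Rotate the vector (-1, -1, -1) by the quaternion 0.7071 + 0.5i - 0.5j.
(0.707, 0.707, -1.414)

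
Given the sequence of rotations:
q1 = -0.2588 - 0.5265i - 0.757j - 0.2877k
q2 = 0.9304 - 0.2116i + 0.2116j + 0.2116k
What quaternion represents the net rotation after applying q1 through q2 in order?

q2 · q1 = -0.1311 - 0.3358i - 0.9314j - 0.0508k
-0.1311 - 0.3358i - 0.9314j - 0.0508k


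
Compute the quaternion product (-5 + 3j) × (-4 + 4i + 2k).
20 - 14i - 12j - 22k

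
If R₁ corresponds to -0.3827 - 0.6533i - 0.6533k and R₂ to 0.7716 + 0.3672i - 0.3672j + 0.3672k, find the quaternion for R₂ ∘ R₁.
0.1845 - 0.4047i + 0.1405j - 0.8845k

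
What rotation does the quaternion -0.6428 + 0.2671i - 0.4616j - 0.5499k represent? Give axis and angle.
axis = (0.3487, -0.6026, -0.7179), θ = 260°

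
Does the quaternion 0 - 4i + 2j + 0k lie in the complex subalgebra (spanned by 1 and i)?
No. The quaternion -4i + 2j has j-coefficient y = 2 and k-coefficient z = 0, not both zero, so it does not lie in the complex subalgebra spanned by 1 and i.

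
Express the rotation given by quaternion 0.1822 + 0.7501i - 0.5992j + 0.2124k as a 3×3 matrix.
[[0.1917, -0.9763, 0.1003], [-0.8215, -0.2155, -0.5279], [0.537, 0.0188, -0.8434]]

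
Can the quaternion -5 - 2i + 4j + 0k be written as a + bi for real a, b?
No. The quaternion -5 - 2i + 4j has j-coefficient y = 4 and k-coefficient z = 0, not both zero, so it does not lie in the complex subalgebra spanned by 1 and i.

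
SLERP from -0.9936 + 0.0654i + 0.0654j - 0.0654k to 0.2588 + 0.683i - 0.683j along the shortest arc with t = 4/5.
-0.4986 - 0.595i + 0.6301j - 0.0175k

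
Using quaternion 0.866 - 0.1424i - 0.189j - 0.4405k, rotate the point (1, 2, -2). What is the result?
(2.578, -0.393, -1.483)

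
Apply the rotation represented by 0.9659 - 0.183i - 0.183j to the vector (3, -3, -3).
(3.659, -3.659, -0.477)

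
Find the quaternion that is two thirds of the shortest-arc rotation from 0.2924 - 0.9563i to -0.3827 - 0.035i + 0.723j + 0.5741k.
0.4619 - 0.4283i - 0.6082j - 0.483k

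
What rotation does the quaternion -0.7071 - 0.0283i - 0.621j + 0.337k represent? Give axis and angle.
axis = (-0.04, -0.8782, 0.4766), θ = 3π/2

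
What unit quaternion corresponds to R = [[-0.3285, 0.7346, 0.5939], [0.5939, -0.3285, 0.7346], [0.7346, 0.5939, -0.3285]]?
-0.061 + 0.5763i + 0.5763j + 0.5763k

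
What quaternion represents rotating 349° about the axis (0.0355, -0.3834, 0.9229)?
-0.9954 + 0.0034i - 0.0367j + 0.0885k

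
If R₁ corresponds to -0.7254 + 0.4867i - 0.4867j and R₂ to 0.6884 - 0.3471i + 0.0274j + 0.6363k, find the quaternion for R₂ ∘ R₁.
-0.3171 + 0.8965i - 0.0452j - 0.306k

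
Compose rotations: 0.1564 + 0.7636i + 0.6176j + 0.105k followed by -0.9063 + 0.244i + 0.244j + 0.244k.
-0.5044 - 0.779i - 0.3609j - 0.0926k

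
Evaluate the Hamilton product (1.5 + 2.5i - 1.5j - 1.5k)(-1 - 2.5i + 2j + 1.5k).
10 - 5.5i + 4.5j + 5k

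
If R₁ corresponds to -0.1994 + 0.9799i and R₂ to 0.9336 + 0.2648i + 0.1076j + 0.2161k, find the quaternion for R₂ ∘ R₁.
-0.4456 + 0.862i + 0.1903j - 0.1485k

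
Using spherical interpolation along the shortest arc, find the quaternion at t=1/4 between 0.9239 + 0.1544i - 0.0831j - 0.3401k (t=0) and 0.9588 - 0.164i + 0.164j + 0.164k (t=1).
0.9724 + 0.0757i - 0.0205j - 0.2195k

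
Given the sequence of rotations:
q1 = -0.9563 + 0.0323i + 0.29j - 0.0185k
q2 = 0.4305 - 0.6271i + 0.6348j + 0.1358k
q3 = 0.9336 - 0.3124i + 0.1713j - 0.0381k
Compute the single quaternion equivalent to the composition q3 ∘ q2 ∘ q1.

q2 · q1 = -0.573 + 0.5625i - 0.4894j - 0.3402k
q3 · q2 · q1 = -0.2884 + 0.6272i - 0.6828j - 0.2392k
-0.2884 + 0.6272i - 0.6828j - 0.2392k


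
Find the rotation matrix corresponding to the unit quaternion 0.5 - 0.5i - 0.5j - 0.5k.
[[0, 1, 0], [0, 0, 1], [1, 0, 0]]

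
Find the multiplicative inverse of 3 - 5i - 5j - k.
0.05 + 0.0833i + 0.0833j + 0.0167k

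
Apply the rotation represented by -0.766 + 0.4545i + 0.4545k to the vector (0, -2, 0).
(-1.393, -0.347, 1.393)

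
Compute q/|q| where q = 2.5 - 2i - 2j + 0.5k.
0.6565 - 0.5252i - 0.5252j + 0.1313k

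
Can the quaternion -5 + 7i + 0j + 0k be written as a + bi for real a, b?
Yes. The quaternion -5 + 7i has j- and k-coefficients y = z = 0, so it lies in the complex subalgebra spanned by 1 and i.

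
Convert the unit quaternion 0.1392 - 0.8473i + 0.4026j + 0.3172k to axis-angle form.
axis = (-0.8556, 0.4066, 0.3203), θ = 164°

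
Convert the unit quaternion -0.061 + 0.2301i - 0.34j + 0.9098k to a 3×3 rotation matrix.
[[-0.8867, -0.0455, 0.4602], [-0.2675, -0.7614, -0.5906], [0.3772, -0.6467, 0.6629]]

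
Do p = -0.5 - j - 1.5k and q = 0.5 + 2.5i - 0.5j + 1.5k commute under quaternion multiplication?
No: pq = 1.5 - 3.5i - 4j + k ≠ 1.5 + i + 3.5j - 4k = qp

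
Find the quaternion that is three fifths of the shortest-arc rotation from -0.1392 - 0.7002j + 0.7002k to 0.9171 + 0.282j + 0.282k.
-0.7807 - 0.6017j + 0.1687k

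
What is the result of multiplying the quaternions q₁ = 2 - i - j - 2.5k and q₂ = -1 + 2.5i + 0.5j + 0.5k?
2.25 + 6.75i - 3.75j + 5.5k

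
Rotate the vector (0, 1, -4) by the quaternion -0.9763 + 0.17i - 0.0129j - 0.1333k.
(-0.184, -0.435, -4.096)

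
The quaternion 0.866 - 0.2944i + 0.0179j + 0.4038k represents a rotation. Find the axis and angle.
axis = (-0.5887, 0.0358, 0.8075), θ = π/3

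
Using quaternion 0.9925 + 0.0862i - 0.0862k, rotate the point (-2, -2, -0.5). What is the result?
(-2.305, -1.513, -0.805)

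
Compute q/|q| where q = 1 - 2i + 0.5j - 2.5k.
0.2949 - 0.5898i + 0.1474j - 0.7372k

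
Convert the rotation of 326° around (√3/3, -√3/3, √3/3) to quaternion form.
-0.9563 + 0.1688i - 0.1688j + 0.1688k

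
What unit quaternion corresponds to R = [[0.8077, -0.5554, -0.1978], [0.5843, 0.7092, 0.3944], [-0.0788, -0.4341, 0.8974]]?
0.9239 - 0.2242i - 0.0322j + 0.3084k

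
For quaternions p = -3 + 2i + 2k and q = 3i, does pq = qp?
No: pq = -6 - 9i + 6j ≠ -6 - 9i - 6j = qp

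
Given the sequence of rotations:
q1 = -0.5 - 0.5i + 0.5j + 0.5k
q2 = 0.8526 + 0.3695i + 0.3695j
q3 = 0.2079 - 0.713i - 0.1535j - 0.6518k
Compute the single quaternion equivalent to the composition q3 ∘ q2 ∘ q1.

q2 · q1 = -0.4263 - 0.4263i + 0.0568j + 0.7958k
q3 · q2 · q1 = 0.1348 + 0.1302i + 0.9225j + 0.3374k
0.1348 + 0.1302i + 0.9225j + 0.3374k


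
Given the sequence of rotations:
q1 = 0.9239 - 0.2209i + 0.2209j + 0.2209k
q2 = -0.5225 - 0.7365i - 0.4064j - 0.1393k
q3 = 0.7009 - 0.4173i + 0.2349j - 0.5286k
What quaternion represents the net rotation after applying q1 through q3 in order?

q2 · q1 = -0.5249 - 0.624i - 0.2974j - 0.4966k
q3 · q2 · q1 = -0.8209 - 0.4922i - 0.2091j + 0.2001k
-0.8209 - 0.4922i - 0.2091j + 0.2001k


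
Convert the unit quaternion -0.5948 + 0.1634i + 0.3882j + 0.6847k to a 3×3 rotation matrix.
[[-0.239, 0.9414, -0.238], [-0.6877, 0.009, 0.726], [0.6856, 0.3372, 0.6452]]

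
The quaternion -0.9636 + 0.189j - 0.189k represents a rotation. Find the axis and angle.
axis = (0, √2/2, -√2/2), θ = 329°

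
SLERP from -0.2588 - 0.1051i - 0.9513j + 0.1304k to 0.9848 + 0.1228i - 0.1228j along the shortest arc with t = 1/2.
-0.8197 - 0.1502i - 0.5461j + 0.0859k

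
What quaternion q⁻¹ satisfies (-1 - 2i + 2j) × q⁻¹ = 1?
-0.1111 + 0.2222i - 0.2222j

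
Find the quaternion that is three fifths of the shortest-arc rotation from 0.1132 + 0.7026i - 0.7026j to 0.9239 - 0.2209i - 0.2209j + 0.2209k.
0.7788 + 0.2198i - 0.5621j + 0.1711k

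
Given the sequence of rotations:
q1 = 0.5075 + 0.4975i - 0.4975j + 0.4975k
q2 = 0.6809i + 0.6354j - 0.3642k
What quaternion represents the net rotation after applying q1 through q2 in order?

q2 · q1 = 0.1586 + 0.4805i - 0.1975j - 0.8397k
0.1586 + 0.4805i - 0.1975j - 0.8397k


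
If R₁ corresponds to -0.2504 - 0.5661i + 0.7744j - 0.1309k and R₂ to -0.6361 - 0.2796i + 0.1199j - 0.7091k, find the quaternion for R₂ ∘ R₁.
-0.1847 + 0.9635i - 0.1578j + 0.1122k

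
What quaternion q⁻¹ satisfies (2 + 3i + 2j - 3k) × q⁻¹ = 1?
0.0769 - 0.1154i - 0.0769j + 0.1154k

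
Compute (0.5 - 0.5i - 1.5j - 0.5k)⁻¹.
0.1667 + 0.1667i + 0.5j + 0.1667k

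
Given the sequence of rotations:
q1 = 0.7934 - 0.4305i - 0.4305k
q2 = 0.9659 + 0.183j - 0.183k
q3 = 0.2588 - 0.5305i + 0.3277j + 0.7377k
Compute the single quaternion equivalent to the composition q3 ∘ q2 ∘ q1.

q2 · q1 = 0.6876 - 0.4946i + 0.224j - 0.4822k
q3 · q2 · q1 = 0.1979 - 0.816i - 0.3374j + 0.4257k
0.1979 - 0.816i - 0.3374j + 0.4257k


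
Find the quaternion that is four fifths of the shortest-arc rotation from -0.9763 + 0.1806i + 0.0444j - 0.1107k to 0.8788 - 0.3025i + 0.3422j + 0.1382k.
-0.9115 + 0.2818i - 0.2676j - 0.1345k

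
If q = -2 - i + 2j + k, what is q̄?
-2 + i - 2j - k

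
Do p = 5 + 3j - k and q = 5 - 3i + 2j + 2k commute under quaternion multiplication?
No: pq = 21 - 7i + 28j + 14k ≠ 21 - 23i + 22j - 4k = qp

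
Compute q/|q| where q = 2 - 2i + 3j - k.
0.4714 - 0.4714i + 0.7071j - 0.2357k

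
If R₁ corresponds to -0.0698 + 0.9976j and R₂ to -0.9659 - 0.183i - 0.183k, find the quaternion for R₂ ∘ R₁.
0.0674 + 0.1953i - 0.9636j - 0.1698k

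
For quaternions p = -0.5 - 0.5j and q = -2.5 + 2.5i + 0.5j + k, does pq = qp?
No: pq = 1.5 - 1.75i + j + 0.75k ≠ 1.5 - 0.75i + j - 1.75k = qp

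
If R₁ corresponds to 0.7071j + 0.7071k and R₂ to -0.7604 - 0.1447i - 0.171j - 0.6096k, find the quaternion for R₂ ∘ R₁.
0.552 + 0.3101i - 0.4354j - 0.64k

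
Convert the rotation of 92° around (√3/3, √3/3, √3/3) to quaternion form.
0.6947 + 0.4153i + 0.4153j + 0.4153k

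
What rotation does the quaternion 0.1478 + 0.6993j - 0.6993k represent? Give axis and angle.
axis = (0, √2/2, -√2/2), θ = 163°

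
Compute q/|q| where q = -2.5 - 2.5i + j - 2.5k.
-0.5625 - 0.5625i + 0.225j - 0.5625k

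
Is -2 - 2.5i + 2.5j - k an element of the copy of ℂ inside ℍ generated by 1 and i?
No. The quaternion -2 - 2.5i + 2.5j - k has j-coefficient y = 2.5 and k-coefficient z = -1, not both zero, so it does not lie in the complex subalgebra spanned by 1 and i.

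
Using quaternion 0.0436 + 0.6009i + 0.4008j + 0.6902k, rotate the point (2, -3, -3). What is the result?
(-4.406, 1.606, -0.098)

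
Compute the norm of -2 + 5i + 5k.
√54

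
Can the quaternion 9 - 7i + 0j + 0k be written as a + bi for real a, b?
Yes. The quaternion 9 - 7i has j- and k-coefficients y = z = 0, so it lies in the complex subalgebra spanned by 1 and i.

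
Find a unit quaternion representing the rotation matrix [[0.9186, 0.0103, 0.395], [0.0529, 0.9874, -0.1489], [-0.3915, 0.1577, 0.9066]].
0.9763 + 0.0785i + 0.2014j + 0.0109k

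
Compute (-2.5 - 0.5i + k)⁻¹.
-0.3333 + 0.0667i - 0.1333k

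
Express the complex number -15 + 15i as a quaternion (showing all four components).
-15 + 15i + 0j + 0k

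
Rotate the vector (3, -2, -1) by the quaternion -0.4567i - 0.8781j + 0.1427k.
(-3.222, 1.573, 1.069)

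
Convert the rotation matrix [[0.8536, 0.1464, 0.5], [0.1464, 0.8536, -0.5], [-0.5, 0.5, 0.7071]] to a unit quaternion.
0.9239 + 0.2706i + 0.2706j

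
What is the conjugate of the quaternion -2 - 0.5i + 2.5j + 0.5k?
-2 + 0.5i - 2.5j - 0.5k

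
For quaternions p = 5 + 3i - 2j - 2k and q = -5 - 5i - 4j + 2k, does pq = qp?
No: pq = -14 - 52i - 6j - 2k ≠ -14 - 28i - 14j + 42k = qp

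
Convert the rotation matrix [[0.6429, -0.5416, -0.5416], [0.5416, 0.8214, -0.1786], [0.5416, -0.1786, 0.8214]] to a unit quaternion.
0.9063 - 0.2988j + 0.2988k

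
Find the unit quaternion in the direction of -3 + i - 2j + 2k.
-0.7071 + 0.2357i - 0.4714j + 0.4714k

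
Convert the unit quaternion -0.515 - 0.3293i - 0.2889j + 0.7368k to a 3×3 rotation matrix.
[[-0.2527, 0.9492, -0.1877], [-0.5686, -0.3026, -0.7649], [-0.7828, -0.0865, 0.6162]]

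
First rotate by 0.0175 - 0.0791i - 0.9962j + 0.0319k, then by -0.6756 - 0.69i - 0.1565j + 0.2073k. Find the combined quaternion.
-0.2289 + 0.2429i + 0.6759j + 0.6571k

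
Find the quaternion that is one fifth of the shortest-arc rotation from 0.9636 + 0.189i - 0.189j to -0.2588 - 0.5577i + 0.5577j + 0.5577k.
0.8956 + 0.2994i - 0.2994j - 0.1362k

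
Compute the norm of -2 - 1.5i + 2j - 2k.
3.775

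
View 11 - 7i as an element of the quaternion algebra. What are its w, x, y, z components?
11 - 7i + 0j + 0k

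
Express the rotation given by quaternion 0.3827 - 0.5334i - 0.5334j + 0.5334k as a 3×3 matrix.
[[-0.1381, 0.1608, -0.9773], [0.9773, -0.1381, -0.1608], [-0.1608, -0.9773, -0.1381]]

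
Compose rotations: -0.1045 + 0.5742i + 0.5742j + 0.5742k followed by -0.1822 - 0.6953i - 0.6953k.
0.8175 + 0.3673i - 0.1046j - 0.4312k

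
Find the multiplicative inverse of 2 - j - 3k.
0.1429 + 0.0714j + 0.2143k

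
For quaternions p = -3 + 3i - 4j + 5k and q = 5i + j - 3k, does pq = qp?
No: pq = 4 - 8i + 31j + 32k ≠ 4 - 22i - 37j - 14k = qp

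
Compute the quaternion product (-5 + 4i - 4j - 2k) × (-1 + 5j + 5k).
35 - 14i - 41j - 3k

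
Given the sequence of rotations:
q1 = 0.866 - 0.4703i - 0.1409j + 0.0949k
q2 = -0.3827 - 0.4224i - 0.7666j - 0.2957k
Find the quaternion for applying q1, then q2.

q2 · q1 = -0.61 - 0.3002i - 0.4308j - 0.5934k
-0.61 - 0.3002i - 0.4308j - 0.5934k


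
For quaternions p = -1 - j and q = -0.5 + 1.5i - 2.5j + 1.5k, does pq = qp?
No: pq = -2 - 3i + 3j ≠ -2 + 3j - 3k = qp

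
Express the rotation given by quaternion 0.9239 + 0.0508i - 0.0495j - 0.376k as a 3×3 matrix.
[[0.7123, 0.6897, -0.1297], [-0.6998, 0.7121, -0.0566], [0.0533, 0.1311, 0.9899]]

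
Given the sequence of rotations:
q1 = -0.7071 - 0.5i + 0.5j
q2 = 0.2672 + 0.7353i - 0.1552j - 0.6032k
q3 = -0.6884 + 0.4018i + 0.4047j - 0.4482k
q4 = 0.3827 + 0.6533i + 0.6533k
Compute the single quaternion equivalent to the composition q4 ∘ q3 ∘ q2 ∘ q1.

q2 · q1 = 0.2563 - 0.3519i + 0.5449j + 0.7166k
q3 · q2 · q1 = 0.0656 + 0.8795i - 0.4016j - 0.2468k
q4 · q3 · q2 · q1 = -0.3882 + 0.6418i + 0.5821j - 0.314k
-0.3882 + 0.6418i + 0.5821j - 0.314k


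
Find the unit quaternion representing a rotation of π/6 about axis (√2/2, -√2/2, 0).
0.9659 + 0.183i - 0.183j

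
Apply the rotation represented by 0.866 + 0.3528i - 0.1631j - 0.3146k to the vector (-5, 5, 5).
(-4.118, 3.523, 6.755)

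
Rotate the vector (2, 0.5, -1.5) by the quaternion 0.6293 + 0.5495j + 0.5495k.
(-1.799, 0.675, -1.675)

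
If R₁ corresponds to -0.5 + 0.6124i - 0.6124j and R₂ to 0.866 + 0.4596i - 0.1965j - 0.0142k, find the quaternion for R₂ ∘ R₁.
-0.8348 + 0.2918i - 0.4408j - 0.154k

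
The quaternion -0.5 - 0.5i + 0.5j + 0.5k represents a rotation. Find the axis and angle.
axis = (-√3/3, √3/3, √3/3), θ = 4π/3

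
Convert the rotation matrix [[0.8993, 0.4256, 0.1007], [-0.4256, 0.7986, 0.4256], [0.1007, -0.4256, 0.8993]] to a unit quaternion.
0.9483 - 0.2244i - 0.2244k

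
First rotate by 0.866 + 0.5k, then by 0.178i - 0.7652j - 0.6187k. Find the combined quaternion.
0.3094 - 0.2285i - 0.7517j - 0.5358k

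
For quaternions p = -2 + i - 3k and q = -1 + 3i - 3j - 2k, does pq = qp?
No: pq = -7 - 16i - j + 4k ≠ -7 + 2i + 13j + 10k = qp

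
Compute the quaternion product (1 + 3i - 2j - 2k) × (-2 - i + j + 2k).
7 - 9i + j + 7k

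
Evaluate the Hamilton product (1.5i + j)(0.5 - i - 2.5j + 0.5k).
4 + 1.25i - 0.25j - 2.75k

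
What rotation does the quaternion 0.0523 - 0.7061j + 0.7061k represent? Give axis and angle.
axis = (0, -√2/2, √2/2), θ = 174°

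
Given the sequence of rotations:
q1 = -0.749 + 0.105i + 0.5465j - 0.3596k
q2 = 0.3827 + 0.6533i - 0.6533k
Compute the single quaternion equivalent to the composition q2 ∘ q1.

q2 · q1 = -0.5902 - 0.0921i + 0.3755j + 0.7087k
-0.5902 - 0.0921i + 0.3755j + 0.7087k


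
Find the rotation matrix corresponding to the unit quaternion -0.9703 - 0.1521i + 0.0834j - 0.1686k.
[[0.9292, -0.3526, -0.1106], [0.3018, 0.8969, -0.3233], [0.2131, 0.267, 0.9398]]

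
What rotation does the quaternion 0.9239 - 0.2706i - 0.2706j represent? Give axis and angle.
axis = (-√2/2, -√2/2, 0), θ = π/4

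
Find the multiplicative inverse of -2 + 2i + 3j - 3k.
-0.0769 - 0.0769i - 0.1154j + 0.1154k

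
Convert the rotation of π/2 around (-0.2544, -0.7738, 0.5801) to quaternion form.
0.7071 - 0.1799i - 0.5472j + 0.4102k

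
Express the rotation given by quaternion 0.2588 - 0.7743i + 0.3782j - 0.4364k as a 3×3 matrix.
[[0.333, -0.3598, 0.8716], [-0.8116, -0.58, 0.0707], [0.4801, -0.7309, -0.4852]]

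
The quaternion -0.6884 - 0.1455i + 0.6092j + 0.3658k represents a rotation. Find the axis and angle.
axis = (-0.2006, 0.8399, 0.5043), θ = 267°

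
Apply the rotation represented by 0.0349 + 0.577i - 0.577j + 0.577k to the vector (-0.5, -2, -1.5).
(0.64, 2.035, 1.396)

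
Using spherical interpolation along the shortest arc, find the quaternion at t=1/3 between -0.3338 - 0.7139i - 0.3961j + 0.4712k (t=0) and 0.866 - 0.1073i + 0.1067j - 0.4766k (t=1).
-0.5939 - 0.4899i - 0.338j + 0.5413k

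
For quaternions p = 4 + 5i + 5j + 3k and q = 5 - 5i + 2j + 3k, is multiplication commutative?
No: pq = 26 + 14i + 3j + 62k ≠ 26 - 4i + 63j - 8k = qp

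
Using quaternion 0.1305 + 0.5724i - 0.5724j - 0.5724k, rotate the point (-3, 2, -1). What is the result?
(0.725, 1.287, 3.438)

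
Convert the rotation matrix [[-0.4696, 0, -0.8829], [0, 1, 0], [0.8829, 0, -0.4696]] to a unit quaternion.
0.515 - 0.8572j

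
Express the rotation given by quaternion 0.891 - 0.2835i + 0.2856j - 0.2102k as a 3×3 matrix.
[[0.7485, 0.2126, 0.6281], [-0.5365, 0.7509, 0.3851], [-0.3898, -0.6253, 0.6761]]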